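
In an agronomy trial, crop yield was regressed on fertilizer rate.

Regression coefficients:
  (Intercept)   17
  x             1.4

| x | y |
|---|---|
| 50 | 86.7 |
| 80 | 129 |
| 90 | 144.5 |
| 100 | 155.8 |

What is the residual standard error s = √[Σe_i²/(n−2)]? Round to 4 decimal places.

x=50: ŷ = 17 + 1.4·50 = 87; e = 86.7 − 87 = -0.3
x=80: ŷ = 17 + 1.4·80 = 129; e = 129 − 129 = 0
x=90: ŷ = 17 + 1.4·90 = 143; e = 144.5 − 143 = 1.5
x=100: ŷ = 17 + 1.4·100 = 157; e = 155.8 − 157 = -1.2
SSE = 0.09 + 0 + 2.25 + 1.44 = 3.78
s = √(3.78/2) = √1.89 ≈ 1.3748

s = 1.3748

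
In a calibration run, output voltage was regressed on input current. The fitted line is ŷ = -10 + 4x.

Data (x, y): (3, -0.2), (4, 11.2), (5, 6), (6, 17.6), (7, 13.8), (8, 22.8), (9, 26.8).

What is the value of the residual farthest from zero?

x=3: ŷ = -10 + 4·3 = 2; e = -0.2 − 2 = -2.2
x=4: ŷ = -10 + 4·4 = 6; e = 11.2 − 6 = 5.2
x=5: ŷ = -10 + 4·5 = 10; e = 6 − 10 = -4
x=6: ŷ = -10 + 4·6 = 14; e = 17.6 − 14 = 3.6
x=7: ŷ = -10 + 4·7 = 18; e = 13.8 − 18 = -4.2
x=8: ŷ = -10 + 4·8 = 22; e = 22.8 − 22 = 0.8
x=9: ŷ = -10 + 4·9 = 26; e = 26.8 − 26 = 0.8
Largest |e| is 5.2 at x = 4, residual 5.2.

e = 5.2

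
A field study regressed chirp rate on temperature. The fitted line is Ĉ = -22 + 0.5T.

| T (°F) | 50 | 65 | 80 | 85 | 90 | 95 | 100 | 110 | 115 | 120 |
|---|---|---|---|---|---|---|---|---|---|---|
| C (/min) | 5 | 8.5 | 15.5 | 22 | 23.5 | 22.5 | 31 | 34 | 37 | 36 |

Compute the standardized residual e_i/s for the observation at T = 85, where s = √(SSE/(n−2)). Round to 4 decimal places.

T=50: Ĉ = -22 + 0.5·50 = 3; e = 5 − 3 = 2
T=65: Ĉ = -22 + 0.5·65 = 10.5; e = 8.5 − 10.5 = -2
T=80: Ĉ = -22 + 0.5·80 = 18; e = 15.5 − 18 = -2.5
T=85: Ĉ = -22 + 0.5·85 = 20.5; e = 22 − 20.5 = 1.5
T=90: Ĉ = -22 + 0.5·90 = 23; e = 23.5 − 23 = 0.5
T=95: Ĉ = -22 + 0.5·95 = 25.5; e = 22.5 − 25.5 = -3
T=100: Ĉ = -22 + 0.5·100 = 28; e = 31 − 28 = 3
T=110: Ĉ = -22 + 0.5·110 = 33; e = 34 − 33 = 1
T=115: Ĉ = -22 + 0.5·115 = 35.5; e = 37 − 35.5 = 1.5
T=120: Ĉ = -22 + 0.5·120 = 38; e = 36 − 38 = -2
SSE = 4 + 4 + 6.25 + 2.25 + 0.25 + 9 + 9 + 1 + 2.25 + 4 = 42
s = √(42/8) = 2.29129
e/s = 1.5 / 2.29129 = 0.6547

0.6547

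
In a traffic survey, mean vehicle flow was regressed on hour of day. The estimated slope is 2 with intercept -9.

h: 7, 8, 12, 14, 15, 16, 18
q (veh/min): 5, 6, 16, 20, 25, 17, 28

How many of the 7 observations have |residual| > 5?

1

h=7: q̂ = -9 + 2·7 = 5; r = 5 − 5 = 0
h=8: q̂ = -9 + 2·8 = 7; r = 6 − 7 = -1
h=12: q̂ = -9 + 2·12 = 15; r = 16 − 15 = 1
h=14: q̂ = -9 + 2·14 = 19; r = 20 − 19 = 1
h=15: q̂ = -9 + 2·15 = 21; r = 25 − 21 = 4
h=16: q̂ = -9 + 2·16 = 23; r = 17 − 23 = -6
h=18: q̂ = -9 + 2·18 = 27; r = 28 − 27 = 1
|r| > 5: h=16 (|r|=6) → 1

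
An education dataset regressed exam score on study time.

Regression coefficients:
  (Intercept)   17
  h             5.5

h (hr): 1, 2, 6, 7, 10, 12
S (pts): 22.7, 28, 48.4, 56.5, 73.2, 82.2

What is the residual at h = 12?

ŷ = 17 + 5.5·12 = 83
e = 82.2 − 83 = -0.8

e = -0.8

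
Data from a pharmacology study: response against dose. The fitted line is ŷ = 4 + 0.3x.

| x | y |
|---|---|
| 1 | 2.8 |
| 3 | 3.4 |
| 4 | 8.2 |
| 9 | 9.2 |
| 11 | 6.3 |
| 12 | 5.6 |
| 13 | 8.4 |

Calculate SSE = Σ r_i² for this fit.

SSE = 25

x=1: ŷ = 4 + 0.3·1 = 4.3; r = 2.8 − 4.3 = -1.5
x=3: ŷ = 4 + 0.3·3 = 4.9; r = 3.4 − 4.9 = -1.5
x=4: ŷ = 4 + 0.3·4 = 5.2; r = 8.2 − 5.2 = 3
x=9: ŷ = 4 + 0.3·9 = 6.7; r = 9.2 − 6.7 = 2.5
x=11: ŷ = 4 + 0.3·11 = 7.3; r = 6.3 − 7.3 = -1
x=12: ŷ = 4 + 0.3·12 = 7.6; r = 5.6 − 7.6 = -2
x=13: ŷ = 4 + 0.3·13 = 7.9; r = 8.4 − 7.9 = 0.5
SSE = 2.25 + 2.25 + 9 + 6.25 + 1 + 4 + 0.25 = 25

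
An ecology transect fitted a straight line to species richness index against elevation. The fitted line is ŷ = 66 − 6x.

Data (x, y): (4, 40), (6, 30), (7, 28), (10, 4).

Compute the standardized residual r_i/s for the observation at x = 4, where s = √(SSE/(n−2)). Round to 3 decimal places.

x=4: ŷ = 66 − 6·4 = 42; r = 40 − 42 = -2
x=6: ŷ = 66 − 6·6 = 30; r = 30 − 30 = 0
x=7: ŷ = 66 − 6·7 = 24; r = 28 − 24 = 4
x=10: ŷ = 66 − 6·10 = 6; r = 4 − 6 = -2
SSE = 4 + 0 + 16 + 4 = 24
s = √(24/2) = 3.4641
r/s = -2 / 3.4641 = -0.577

-0.577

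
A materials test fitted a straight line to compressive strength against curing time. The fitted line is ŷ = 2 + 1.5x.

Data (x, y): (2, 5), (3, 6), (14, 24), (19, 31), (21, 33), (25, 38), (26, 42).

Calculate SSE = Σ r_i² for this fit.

x=2: ŷ = 2 + 1.5·2 = 5; r = 5 − 5 = 0
x=3: ŷ = 2 + 1.5·3 = 6.5; r = 6 − 6.5 = -0.5
x=14: ŷ = 2 + 1.5·14 = 23; r = 24 − 23 = 1
x=19: ŷ = 2 + 1.5·19 = 30.5; r = 31 − 30.5 = 0.5
x=21: ŷ = 2 + 1.5·21 = 33.5; r = 33 − 33.5 = -0.5
x=25: ŷ = 2 + 1.5·25 = 39.5; r = 38 − 39.5 = -1.5
x=26: ŷ = 2 + 1.5·26 = 41; r = 42 − 41 = 1
SSE = 0 + 0.25 + 1 + 0.25 + 0.25 + 2.25 + 1 = 5

SSE = 5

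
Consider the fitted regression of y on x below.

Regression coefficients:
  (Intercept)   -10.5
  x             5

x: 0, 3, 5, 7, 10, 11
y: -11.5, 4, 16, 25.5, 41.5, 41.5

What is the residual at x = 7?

ŷ = -10.5 + 5·7 = 24.5
r = 25.5 − 24.5 = 1

r = 1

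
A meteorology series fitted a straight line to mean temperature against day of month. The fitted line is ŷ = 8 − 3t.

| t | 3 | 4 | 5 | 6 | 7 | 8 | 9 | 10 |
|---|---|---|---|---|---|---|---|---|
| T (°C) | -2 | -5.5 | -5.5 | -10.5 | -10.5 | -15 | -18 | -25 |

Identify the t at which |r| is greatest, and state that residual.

t = 10, r = -3

t=3: ŷ = 8 − 3·3 = -1; r = -2 − (-1) = -1
t=4: ŷ = 8 − 3·4 = -4; r = -5.5 − (-4) = -1.5
t=5: ŷ = 8 − 3·5 = -7; r = -5.5 − (-7) = 1.5
t=6: ŷ = 8 − 3·6 = -10; r = -10.5 − (-10) = -0.5
t=7: ŷ = 8 − 3·7 = -13; r = -10.5 − (-13) = 2.5
t=8: ŷ = 8 − 3·8 = -16; r = -15 − (-16) = 1
t=9: ŷ = 8 − 3·9 = -19; r = -18 − (-19) = 1
t=10: ŷ = 8 − 3·10 = -22; r = -25 − (-22) = -3
Largest |r| is 3 at t = 10, residual -3.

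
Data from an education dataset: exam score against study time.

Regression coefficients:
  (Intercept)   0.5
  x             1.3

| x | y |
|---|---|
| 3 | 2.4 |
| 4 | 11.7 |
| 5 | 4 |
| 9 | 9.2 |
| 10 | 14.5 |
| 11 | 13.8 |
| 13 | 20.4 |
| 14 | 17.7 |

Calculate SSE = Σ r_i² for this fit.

x=3: ŷ = 0.5 + 1.3·3 = 4.4; r = 2.4 − 4.4 = -2
x=4: ŷ = 0.5 + 1.3·4 = 5.7; r = 11.7 − 5.7 = 6
x=5: ŷ = 0.5 + 1.3·5 = 7; r = 4 − 7 = -3
x=9: ŷ = 0.5 + 1.3·9 = 12.2; r = 9.2 − 12.2 = -3
x=10: ŷ = 0.5 + 1.3·10 = 13.5; r = 14.5 − 13.5 = 1
x=11: ŷ = 0.5 + 1.3·11 = 14.8; r = 13.8 − 14.8 = -1
x=13: ŷ = 0.5 + 1.3·13 = 17.4; r = 20.4 − 17.4 = 3
x=14: ŷ = 0.5 + 1.3·14 = 18.7; r = 17.7 − 18.7 = -1
SSE = 4 + 36 + 9 + 9 + 1 + 1 + 9 + 1 = 70

SSE = 70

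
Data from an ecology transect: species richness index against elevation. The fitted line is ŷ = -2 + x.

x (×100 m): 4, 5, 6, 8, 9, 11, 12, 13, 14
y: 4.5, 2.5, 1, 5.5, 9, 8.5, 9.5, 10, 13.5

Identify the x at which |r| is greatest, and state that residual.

x=4: ŷ = -2 + 4 = 2; r = 4.5 − 2 = 2.5
x=5: ŷ = -2 + 5 = 3; r = 2.5 − 3 = -0.5
x=6: ŷ = -2 + 6 = 4; r = 1 − 4 = -3
x=8: ŷ = -2 + 8 = 6; r = 5.5 − 6 = -0.5
x=9: ŷ = -2 + 9 = 7; r = 9 − 7 = 2
x=11: ŷ = -2 + 11 = 9; r = 8.5 − 9 = -0.5
x=12: ŷ = -2 + 12 = 10; r = 9.5 − 10 = -0.5
x=13: ŷ = -2 + 13 = 11; r = 10 − 11 = -1
x=14: ŷ = -2 + 14 = 12; r = 13.5 − 12 = 1.5
Largest |r| is 3 at x = 6, residual -3.

x = 6, r = -3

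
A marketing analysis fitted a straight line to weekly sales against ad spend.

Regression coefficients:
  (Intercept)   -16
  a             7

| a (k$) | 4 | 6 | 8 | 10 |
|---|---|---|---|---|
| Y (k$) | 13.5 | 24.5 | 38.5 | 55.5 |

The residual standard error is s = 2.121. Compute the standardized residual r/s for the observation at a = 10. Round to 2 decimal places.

ŷ = -16 + 7·10 = 54
r = 55.5 − 54 = 1.5
r/s = 1.5 / 2.121 = 0.71

0.71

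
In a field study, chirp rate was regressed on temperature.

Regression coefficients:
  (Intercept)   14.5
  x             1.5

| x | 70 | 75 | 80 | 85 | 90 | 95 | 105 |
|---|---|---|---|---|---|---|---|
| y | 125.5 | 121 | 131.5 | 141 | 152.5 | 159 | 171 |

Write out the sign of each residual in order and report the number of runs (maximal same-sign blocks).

x=70: ŷ = 14.5 + 1.5·70 = 119.5; r = 125.5 − 119.5 = 6
x=75: ŷ = 14.5 + 1.5·75 = 127; r = 121 − 127 = -6
x=80: ŷ = 14.5 + 1.5·80 = 134.5; r = 131.5 − 134.5 = -3
x=85: ŷ = 14.5 + 1.5·85 = 142; r = 141 − 142 = -1
x=90: ŷ = 14.5 + 1.5·90 = 149.5; r = 152.5 − 149.5 = 3
x=95: ŷ = 14.5 + 1.5·95 = 157; r = 159 − 157 = 2
x=105: ŷ = 14.5 + 1.5·105 = 172; r = 171 − 172 = -1
Signs: + − − − + + −
Runs: +×1, −×3, +×2, −×1 → 4

4 runs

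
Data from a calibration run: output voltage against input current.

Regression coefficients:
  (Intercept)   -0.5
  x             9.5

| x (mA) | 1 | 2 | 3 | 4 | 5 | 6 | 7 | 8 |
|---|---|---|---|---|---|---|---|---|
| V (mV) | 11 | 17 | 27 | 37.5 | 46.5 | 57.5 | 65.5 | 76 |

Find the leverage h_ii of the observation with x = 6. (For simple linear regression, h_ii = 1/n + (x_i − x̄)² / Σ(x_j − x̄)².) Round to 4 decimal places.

h = 0.1786

x̄ = (1 + 2 + 3 + 4 + 5 + 6 + 7 + 8)/8 = 4.5
Σ(x − x̄)² = 12.25 + 6.25 + 2.25 + 0.25 + 0.25 + 2.25 + 6.25 + 12.25 = 42
h = 1/8 + (1.5)²/42 = 0.125 + 0.0535714 = 0.1786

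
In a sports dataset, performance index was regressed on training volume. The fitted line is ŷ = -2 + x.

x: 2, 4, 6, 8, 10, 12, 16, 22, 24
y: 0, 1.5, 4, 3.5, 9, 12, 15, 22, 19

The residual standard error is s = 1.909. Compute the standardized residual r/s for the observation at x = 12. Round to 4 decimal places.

1.0477

ŷ = -2 + 12 = 10
r = 12 − 10 = 2
r/s = 2 / 1.909 = 1.0477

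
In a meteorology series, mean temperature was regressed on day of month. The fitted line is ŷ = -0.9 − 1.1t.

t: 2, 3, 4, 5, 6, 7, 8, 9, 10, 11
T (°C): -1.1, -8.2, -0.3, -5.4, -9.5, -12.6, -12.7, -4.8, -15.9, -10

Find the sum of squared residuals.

SSE = 136

t=2: ŷ = -0.9 − 1.1·2 = -3.1; r = -1.1 − (-3.1) = 2
t=3: ŷ = -0.9 − 1.1·3 = -4.2; r = -8.2 − (-4.2) = -4
t=4: ŷ = -0.9 − 1.1·4 = -5.3; r = -0.3 − (-5.3) = 5
t=5: ŷ = -0.9 − 1.1·5 = -6.4; r = -5.4 − (-6.4) = 1
t=6: ŷ = -0.9 − 1.1·6 = -7.5; r = -9.5 − (-7.5) = -2
t=7: ŷ = -0.9 − 1.1·7 = -8.6; r = -12.6 − (-8.6) = -4
t=8: ŷ = -0.9 − 1.1·8 = -9.7; r = -12.7 − (-9.7) = -3
t=9: ŷ = -0.9 − 1.1·9 = -10.8; r = -4.8 − (-10.8) = 6
t=10: ŷ = -0.9 − 1.1·10 = -11.9; r = -15.9 − (-11.9) = -4
t=11: ŷ = -0.9 − 1.1·11 = -13; r = -10 − (-13) = 3
SSE = 4 + 16 + 25 + 1 + 4 + 16 + 9 + 36 + 16 + 9 = 136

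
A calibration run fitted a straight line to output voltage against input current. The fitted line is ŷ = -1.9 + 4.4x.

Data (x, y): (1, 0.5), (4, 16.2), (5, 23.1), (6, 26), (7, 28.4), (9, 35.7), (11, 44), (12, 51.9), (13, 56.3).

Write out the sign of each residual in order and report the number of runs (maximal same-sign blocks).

4 runs

x=1: ŷ = -1.9 + 4.4·1 = 2.5; e = 0.5 − 2.5 = -2
x=4: ŷ = -1.9 + 4.4·4 = 15.7; e = 16.2 − 15.7 = 0.5
x=5: ŷ = -1.9 + 4.4·5 = 20.1; e = 23.1 − 20.1 = 3
x=6: ŷ = -1.9 + 4.4·6 = 24.5; e = 26 − 24.5 = 1.5
x=7: ŷ = -1.9 + 4.4·7 = 28.9; e = 28.4 − 28.9 = -0.5
x=9: ŷ = -1.9 + 4.4·9 = 37.7; e = 35.7 − 37.7 = -2
x=11: ŷ = -1.9 + 4.4·11 = 46.5; e = 44 − 46.5 = -2.5
x=12: ŷ = -1.9 + 4.4·12 = 50.9; e = 51.9 − 50.9 = 1
x=13: ŷ = -1.9 + 4.4·13 = 55.3; e = 56.3 − 55.3 = 1
Signs: − + + + − − − + +
Runs: −×1, +×3, −×3, +×2 → 4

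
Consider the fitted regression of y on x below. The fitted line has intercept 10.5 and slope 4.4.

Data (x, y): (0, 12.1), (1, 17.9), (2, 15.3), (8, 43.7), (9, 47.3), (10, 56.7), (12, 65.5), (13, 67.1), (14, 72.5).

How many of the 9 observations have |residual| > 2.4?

x=0: ŷ = 10.5 + 4.4·0 = 10.5; e = 12.1 − 10.5 = 1.6
x=1: ŷ = 10.5 + 4.4·1 = 14.9; e = 17.9 − 14.9 = 3
x=2: ŷ = 10.5 + 4.4·2 = 19.3; e = 15.3 − 19.3 = -4
x=8: ŷ = 10.5 + 4.4·8 = 45.7; e = 43.7 − 45.7 = -2
x=9: ŷ = 10.5 + 4.4·9 = 50.1; e = 47.3 − 50.1 = -2.8
x=10: ŷ = 10.5 + 4.4·10 = 54.5; e = 56.7 − 54.5 = 2.2
x=12: ŷ = 10.5 + 4.4·12 = 63.3; e = 65.5 − 63.3 = 2.2
x=13: ŷ = 10.5 + 4.4·13 = 67.7; e = 67.1 − 67.7 = -0.6
x=14: ŷ = 10.5 + 4.4·14 = 72.1; e = 72.5 − 72.1 = 0.4
|e| > 2.4: x=1 (|e|=3), x=2 (|e|=4), x=9 (|e|=2.8) → 3

3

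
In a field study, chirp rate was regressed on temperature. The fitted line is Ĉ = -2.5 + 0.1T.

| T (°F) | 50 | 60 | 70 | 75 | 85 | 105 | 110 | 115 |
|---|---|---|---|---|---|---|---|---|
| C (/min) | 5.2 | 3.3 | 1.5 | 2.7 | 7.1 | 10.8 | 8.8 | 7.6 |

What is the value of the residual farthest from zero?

r = -3

T=50: Ĉ = -2.5 + 0.1·50 = 2.5; r = 5.2 − 2.5 = 2.7
T=60: Ĉ = -2.5 + 0.1·60 = 3.5; r = 3.3 − 3.5 = -0.2
T=70: Ĉ = -2.5 + 0.1·70 = 4.5; r = 1.5 − 4.5 = -3
T=75: Ĉ = -2.5 + 0.1·75 = 5; r = 2.7 − 5 = -2.3
T=85: Ĉ = -2.5 + 0.1·85 = 6; r = 7.1 − 6 = 1.1
T=105: Ĉ = -2.5 + 0.1·105 = 8; r = 10.8 − 8 = 2.8
T=110: Ĉ = -2.5 + 0.1·110 = 8.5; r = 8.8 − 8.5 = 0.3
T=115: Ĉ = -2.5 + 0.1·115 = 9; r = 7.6 − 9 = -1.4
Largest |r| is 3 at T = 70, residual -3.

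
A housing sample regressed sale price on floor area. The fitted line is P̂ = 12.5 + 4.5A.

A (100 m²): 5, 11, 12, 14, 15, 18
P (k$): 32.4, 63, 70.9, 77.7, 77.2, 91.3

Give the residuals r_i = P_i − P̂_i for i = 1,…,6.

A=5: P̂ = 12.5 + 4.5·5 = 35; r = 32.4 − 35 = -2.6
A=11: P̂ = 12.5 + 4.5·11 = 62; r = 63 − 62 = 1
A=12: P̂ = 12.5 + 4.5·12 = 66.5; r = 70.9 − 66.5 = 4.4
A=14: P̂ = 12.5 + 4.5·14 = 75.5; r = 77.7 − 75.5 = 2.2
A=15: P̂ = 12.5 + 4.5·15 = 80; r = 77.2 − 80 = -2.8
A=18: P̂ = 12.5 + 4.5·18 = 93.5; r = 91.3 − 93.5 = -2.2

-2.6, 1, 4.4, 2.2, -2.8, -2.2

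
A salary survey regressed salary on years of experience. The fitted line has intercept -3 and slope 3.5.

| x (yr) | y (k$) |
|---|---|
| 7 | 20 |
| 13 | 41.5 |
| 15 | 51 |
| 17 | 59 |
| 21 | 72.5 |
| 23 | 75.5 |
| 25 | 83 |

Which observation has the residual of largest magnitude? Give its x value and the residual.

x=7: ŷ = -3 + 3.5·7 = 21.5; e = 20 − 21.5 = -1.5
x=13: ŷ = -3 + 3.5·13 = 42.5; e = 41.5 − 42.5 = -1
x=15: ŷ = -3 + 3.5·15 = 49.5; e = 51 − 49.5 = 1.5
x=17: ŷ = -3 + 3.5·17 = 56.5; e = 59 − 56.5 = 2.5
x=21: ŷ = -3 + 3.5·21 = 70.5; e = 72.5 − 70.5 = 2
x=23: ŷ = -3 + 3.5·23 = 77.5; e = 75.5 − 77.5 = -2
x=25: ŷ = -3 + 3.5·25 = 84.5; e = 83 − 84.5 = -1.5
Largest |e| is 2.5 at x = 17, residual 2.5.

x = 17, e = 2.5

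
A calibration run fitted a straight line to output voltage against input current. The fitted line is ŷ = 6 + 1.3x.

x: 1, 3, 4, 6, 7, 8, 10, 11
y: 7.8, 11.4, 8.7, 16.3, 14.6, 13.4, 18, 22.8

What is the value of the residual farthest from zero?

r = -3

x=1: ŷ = 6 + 1.3·1 = 7.3; r = 7.8 − 7.3 = 0.5
x=3: ŷ = 6 + 1.3·3 = 9.9; r = 11.4 − 9.9 = 1.5
x=4: ŷ = 6 + 1.3·4 = 11.2; r = 8.7 − 11.2 = -2.5
x=6: ŷ = 6 + 1.3·6 = 13.8; r = 16.3 − 13.8 = 2.5
x=7: ŷ = 6 + 1.3·7 = 15.1; r = 14.6 − 15.1 = -0.5
x=8: ŷ = 6 + 1.3·8 = 16.4; r = 13.4 − 16.4 = -3
x=10: ŷ = 6 + 1.3·10 = 19; r = 18 − 19 = -1
x=11: ŷ = 6 + 1.3·11 = 20.3; r = 22.8 − 20.3 = 2.5
Largest |r| is 3 at x = 8, residual -3.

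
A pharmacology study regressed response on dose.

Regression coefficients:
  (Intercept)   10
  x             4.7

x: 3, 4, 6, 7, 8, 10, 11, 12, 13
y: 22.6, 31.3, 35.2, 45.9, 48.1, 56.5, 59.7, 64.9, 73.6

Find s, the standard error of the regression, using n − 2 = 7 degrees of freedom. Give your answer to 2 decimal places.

x=3: ŷ = 10 + 4.7·3 = 24.1; r = 22.6 − 24.1 = -1.5
x=4: ŷ = 10 + 4.7·4 = 28.8; r = 31.3 − 28.8 = 2.5
x=6: ŷ = 10 + 4.7·6 = 38.2; r = 35.2 − 38.2 = -3
x=7: ŷ = 10 + 4.7·7 = 42.9; r = 45.9 − 42.9 = 3
x=8: ŷ = 10 + 4.7·8 = 47.6; r = 48.1 − 47.6 = 0.5
x=10: ŷ = 10 + 4.7·10 = 57; r = 56.5 − 57 = -0.5
x=11: ŷ = 10 + 4.7·11 = 61.7; r = 59.7 − 61.7 = -2
x=12: ŷ = 10 + 4.7·12 = 66.4; r = 64.9 − 66.4 = -1.5
x=13: ŷ = 10 + 4.7·13 = 71.1; r = 73.6 − 71.1 = 2.5
SSE = 2.25 + 6.25 + 9 + 9 + 0.25 + 0.25 + 4 + 2.25 + 6.25 = 39.5
s = √(39.5/7) = √5.64286 ≈ 2.38

s = 2.38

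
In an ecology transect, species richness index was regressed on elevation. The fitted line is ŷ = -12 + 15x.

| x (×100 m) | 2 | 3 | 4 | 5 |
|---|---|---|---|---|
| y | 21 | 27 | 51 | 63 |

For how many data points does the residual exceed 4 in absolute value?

x=2: ŷ = -12 + 15·2 = 18; e = 21 − 18 = 3
x=3: ŷ = -12 + 15·3 = 33; e = 27 − 33 = -6
x=4: ŷ = -12 + 15·4 = 48; e = 51 − 48 = 3
x=5: ŷ = -12 + 15·5 = 63; e = 63 − 63 = 0
|e| > 4: x=3 (|e|=6) → 1

1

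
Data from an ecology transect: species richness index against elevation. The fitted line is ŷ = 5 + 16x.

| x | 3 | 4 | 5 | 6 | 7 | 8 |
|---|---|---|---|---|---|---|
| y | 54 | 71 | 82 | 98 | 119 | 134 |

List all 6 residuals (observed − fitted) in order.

1, 2, -3, -3, 2, 1

x=3: ŷ = 5 + 16·3 = 53; r = 54 − 53 = 1
x=4: ŷ = 5 + 16·4 = 69; r = 71 − 69 = 2
x=5: ŷ = 5 + 16·5 = 85; r = 82 − 85 = -3
x=6: ŷ = 5 + 16·6 = 101; r = 98 − 101 = -3
x=7: ŷ = 5 + 16·7 = 117; r = 119 − 117 = 2
x=8: ŷ = 5 + 16·8 = 133; r = 134 − 133 = 1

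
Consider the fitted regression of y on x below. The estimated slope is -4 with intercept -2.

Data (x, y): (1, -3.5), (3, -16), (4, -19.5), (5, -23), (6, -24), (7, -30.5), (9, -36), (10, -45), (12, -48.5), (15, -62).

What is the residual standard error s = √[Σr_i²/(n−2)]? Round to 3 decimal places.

x=1: ŷ = -2 − 4·1 = -6; r = -3.5 − (-6) = 2.5
x=3: ŷ = -2 − 4·3 = -14; r = -16 − (-14) = -2
x=4: ŷ = -2 − 4·4 = -18; r = -19.5 − (-18) = -1.5
x=5: ŷ = -2 − 4·5 = -22; r = -23 − (-22) = -1
x=6: ŷ = -2 − 4·6 = -26; r = -24 − (-26) = 2
x=7: ŷ = -2 − 4·7 = -30; r = -30.5 − (-30) = -0.5
x=9: ŷ = -2 − 4·9 = -38; r = -36 − (-38) = 2
x=10: ŷ = -2 − 4·10 = -42; r = -45 − (-42) = -3
x=12: ŷ = -2 − 4·12 = -50; r = -48.5 − (-50) = 1.5
x=15: ŷ = -2 − 4·15 = -62; r = -62 − (-62) = 0
SSE = 6.25 + 4 + 2.25 + 1 + 4 + 0.25 + 4 + 9 + 2.25 + 0 = 33
s = √(33/8) = √4.125 ≈ 2.031

s = 2.031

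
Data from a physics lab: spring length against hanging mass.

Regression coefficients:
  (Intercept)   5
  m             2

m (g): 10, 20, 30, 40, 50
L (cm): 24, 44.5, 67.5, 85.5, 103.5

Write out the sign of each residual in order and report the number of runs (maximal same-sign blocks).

3 runs

m=10: L̂ = 5 + 2·10 = 25; r = 24 − 25 = -1
m=20: L̂ = 5 + 2·20 = 45; r = 44.5 − 45 = -0.5
m=30: L̂ = 5 + 2·30 = 65; r = 67.5 − 65 = 2.5
m=40: L̂ = 5 + 2·40 = 85; r = 85.5 − 85 = 0.5
m=50: L̂ = 5 + 2·50 = 105; r = 103.5 − 105 = -1.5
Signs: − − + + −
Runs: −×2, +×2, −×1 → 3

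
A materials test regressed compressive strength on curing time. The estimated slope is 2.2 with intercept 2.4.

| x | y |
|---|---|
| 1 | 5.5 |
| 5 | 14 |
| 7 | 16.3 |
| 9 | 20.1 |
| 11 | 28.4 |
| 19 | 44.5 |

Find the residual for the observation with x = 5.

ŷ = 2.4 + 2.2·5 = 13.4
r = 14 − 13.4 = 0.6

r = 0.6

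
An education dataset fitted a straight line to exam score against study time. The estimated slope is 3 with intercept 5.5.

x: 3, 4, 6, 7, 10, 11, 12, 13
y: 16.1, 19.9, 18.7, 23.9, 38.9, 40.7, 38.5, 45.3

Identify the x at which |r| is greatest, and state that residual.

x = 6, r = -4.8

x=3: ŷ = 5.5 + 3·3 = 14.5; r = 16.1 − 14.5 = 1.6
x=4: ŷ = 5.5 + 3·4 = 17.5; r = 19.9 − 17.5 = 2.4
x=6: ŷ = 5.5 + 3·6 = 23.5; r = 18.7 − 23.5 = -4.8
x=7: ŷ = 5.5 + 3·7 = 26.5; r = 23.9 − 26.5 = -2.6
x=10: ŷ = 5.5 + 3·10 = 35.5; r = 38.9 − 35.5 = 3.4
x=11: ŷ = 5.5 + 3·11 = 38.5; r = 40.7 − 38.5 = 2.2
x=12: ŷ = 5.5 + 3·12 = 41.5; r = 38.5 − 41.5 = -3
x=13: ŷ = 5.5 + 3·13 = 44.5; r = 45.3 − 44.5 = 0.8
Largest |r| is 4.8 at x = 6, residual -4.8.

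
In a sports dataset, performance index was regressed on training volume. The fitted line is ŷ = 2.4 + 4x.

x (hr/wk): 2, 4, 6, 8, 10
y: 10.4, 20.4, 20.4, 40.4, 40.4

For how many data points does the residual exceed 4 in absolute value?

2

x=2: ŷ = 2.4 + 4·2 = 10.4; e = 10.4 − 10.4 = 0
x=4: ŷ = 2.4 + 4·4 = 18.4; e = 20.4 − 18.4 = 2
x=6: ŷ = 2.4 + 4·6 = 26.4; e = 20.4 − 26.4 = -6
x=8: ŷ = 2.4 + 4·8 = 34.4; e = 40.4 − 34.4 = 6
x=10: ŷ = 2.4 + 4·10 = 42.4; e = 40.4 − 42.4 = -2
|e| > 4: x=6 (|e|=6), x=8 (|e|=6) → 2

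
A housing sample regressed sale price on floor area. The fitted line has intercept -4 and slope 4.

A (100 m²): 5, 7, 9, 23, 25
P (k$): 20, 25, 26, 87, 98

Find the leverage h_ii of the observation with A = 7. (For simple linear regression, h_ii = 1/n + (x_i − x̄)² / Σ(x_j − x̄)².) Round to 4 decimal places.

Ā = (5 + 7 + 9 + 23 + 25)/5 = 13.8
Σ(A − Ā)² = 77.44 + 46.24 + 23.04 + 84.64 + 125.44 = 356.8
h = 1/5 + (-6.8)²/356.8 = 0.2 + 0.129596 = 0.3296

h = 0.3296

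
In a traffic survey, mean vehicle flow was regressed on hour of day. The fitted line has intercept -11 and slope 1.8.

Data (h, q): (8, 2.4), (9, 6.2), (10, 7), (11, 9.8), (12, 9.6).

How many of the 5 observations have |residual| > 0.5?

h=8: q̂ = -11 + 1.8·8 = 3.4; e = 2.4 − 3.4 = -1
h=9: q̂ = -11 + 1.8·9 = 5.2; e = 6.2 − 5.2 = 1
h=10: q̂ = -11 + 1.8·10 = 7; e = 7 − 7 = 0
h=11: q̂ = -11 + 1.8·11 = 8.8; e = 9.8 − 8.8 = 1
h=12: q̂ = -11 + 1.8·12 = 10.6; e = 9.6 − 10.6 = -1
|e| > 0.5: h=8 (|e|=1), h=9 (|e|=1), h=11 (|e|=1), h=12 (|e|=1) → 4

4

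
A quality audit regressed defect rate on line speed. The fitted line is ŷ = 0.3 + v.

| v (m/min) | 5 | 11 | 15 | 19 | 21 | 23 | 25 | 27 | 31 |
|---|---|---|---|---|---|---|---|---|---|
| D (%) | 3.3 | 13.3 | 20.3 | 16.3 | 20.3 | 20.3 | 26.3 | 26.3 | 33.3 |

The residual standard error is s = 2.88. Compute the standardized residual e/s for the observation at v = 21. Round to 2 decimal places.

-0.35

ŷ = 0.3 + 21 = 21.3
e = 20.3 − 21.3 = -1
e/s = -1 / 2.88 = -0.35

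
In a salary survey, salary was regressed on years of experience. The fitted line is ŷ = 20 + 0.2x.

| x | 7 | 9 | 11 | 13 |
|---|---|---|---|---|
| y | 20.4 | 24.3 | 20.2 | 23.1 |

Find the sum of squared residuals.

x=7: ŷ = 20 + 0.2·7 = 21.4; e = 20.4 − 21.4 = -1
x=9: ŷ = 20 + 0.2·9 = 21.8; e = 24.3 − 21.8 = 2.5
x=11: ŷ = 20 + 0.2·11 = 22.2; e = 20.2 − 22.2 = -2
x=13: ŷ = 20 + 0.2·13 = 22.6; e = 23.1 − 22.6 = 0.5
SSE = 1 + 6.25 + 4 + 0.25 = 11.5

SSE = 11.5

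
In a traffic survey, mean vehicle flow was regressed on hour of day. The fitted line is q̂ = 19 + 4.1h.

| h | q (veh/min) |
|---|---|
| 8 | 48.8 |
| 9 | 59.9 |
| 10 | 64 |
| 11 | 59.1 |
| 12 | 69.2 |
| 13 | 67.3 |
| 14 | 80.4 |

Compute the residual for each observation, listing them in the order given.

-3, 4, 4, -5, 1, -5, 4

h=8: q̂ = 19 + 4.1·8 = 51.8; e = 48.8 − 51.8 = -3
h=9: q̂ = 19 + 4.1·9 = 55.9; e = 59.9 − 55.9 = 4
h=10: q̂ = 19 + 4.1·10 = 60; e = 64 − 60 = 4
h=11: q̂ = 19 + 4.1·11 = 64.1; e = 59.1 − 64.1 = -5
h=12: q̂ = 19 + 4.1·12 = 68.2; e = 69.2 − 68.2 = 1
h=13: q̂ = 19 + 4.1·13 = 72.3; e = 67.3 − 72.3 = -5
h=14: q̂ = 19 + 4.1·14 = 76.4; e = 80.4 − 76.4 = 4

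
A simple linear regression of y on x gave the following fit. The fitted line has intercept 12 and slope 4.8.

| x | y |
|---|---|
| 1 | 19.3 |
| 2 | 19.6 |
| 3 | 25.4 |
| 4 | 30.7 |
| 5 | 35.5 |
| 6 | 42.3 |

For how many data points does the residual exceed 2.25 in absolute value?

x=1: ŷ = 12 + 4.8·1 = 16.8; r = 19.3 − 16.8 = 2.5
x=2: ŷ = 12 + 4.8·2 = 21.6; r = 19.6 − 21.6 = -2
x=3: ŷ = 12 + 4.8·3 = 26.4; r = 25.4 − 26.4 = -1
x=4: ŷ = 12 + 4.8·4 = 31.2; r = 30.7 − 31.2 = -0.5
x=5: ŷ = 12 + 4.8·5 = 36; r = 35.5 − 36 = -0.5
x=6: ŷ = 12 + 4.8·6 = 40.8; r = 42.3 − 40.8 = 1.5
|r| > 2.25: x=1 (|r|=2.5) → 1

1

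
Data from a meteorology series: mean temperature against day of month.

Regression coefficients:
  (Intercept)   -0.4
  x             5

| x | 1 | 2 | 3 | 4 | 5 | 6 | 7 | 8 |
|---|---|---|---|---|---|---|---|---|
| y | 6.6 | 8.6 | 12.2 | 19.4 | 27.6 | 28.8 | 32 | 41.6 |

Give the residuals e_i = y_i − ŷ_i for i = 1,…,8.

2, -1, -2.4, -0.2, 3, -0.8, -2.6, 2

x=1: ŷ = -0.4 + 5·1 = 4.6; e = 6.6 − 4.6 = 2
x=2: ŷ = -0.4 + 5·2 = 9.6; e = 8.6 − 9.6 = -1
x=3: ŷ = -0.4 + 5·3 = 14.6; e = 12.2 − 14.6 = -2.4
x=4: ŷ = -0.4 + 5·4 = 19.6; e = 19.4 − 19.6 = -0.2
x=5: ŷ = -0.4 + 5·5 = 24.6; e = 27.6 − 24.6 = 3
x=6: ŷ = -0.4 + 5·6 = 29.6; e = 28.8 − 29.6 = -0.8
x=7: ŷ = -0.4 + 5·7 = 34.6; e = 32 − 34.6 = -2.6
x=8: ŷ = -0.4 + 5·8 = 39.6; e = 41.6 − 39.6 = 2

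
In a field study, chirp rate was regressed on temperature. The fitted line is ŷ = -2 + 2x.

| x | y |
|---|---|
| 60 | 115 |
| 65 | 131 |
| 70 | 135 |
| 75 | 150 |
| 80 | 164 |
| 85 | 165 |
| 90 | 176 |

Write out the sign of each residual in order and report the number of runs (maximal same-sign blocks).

x=60: ŷ = -2 + 2·60 = 118; e = 115 − 118 = -3
x=65: ŷ = -2 + 2·65 = 128; e = 131 − 128 = 3
x=70: ŷ = -2 + 2·70 = 138; e = 135 − 138 = -3
x=75: ŷ = -2 + 2·75 = 148; e = 150 − 148 = 2
x=80: ŷ = -2 + 2·80 = 158; e = 164 − 158 = 6
x=85: ŷ = -2 + 2·85 = 168; e = 165 − 168 = -3
x=90: ŷ = -2 + 2·90 = 178; e = 176 − 178 = -2
Signs: − + − + + − −
Runs: −×1, +×1, −×1, +×2, −×2 → 5

5 runs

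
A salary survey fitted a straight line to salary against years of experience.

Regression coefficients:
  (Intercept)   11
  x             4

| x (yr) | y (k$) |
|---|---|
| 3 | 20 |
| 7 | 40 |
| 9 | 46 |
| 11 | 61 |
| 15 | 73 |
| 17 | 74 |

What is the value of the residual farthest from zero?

e = 6

x=3: ŷ = 11 + 4·3 = 23; e = 20 − 23 = -3
x=7: ŷ = 11 + 4·7 = 39; e = 40 − 39 = 1
x=9: ŷ = 11 + 4·9 = 47; e = 46 − 47 = -1
x=11: ŷ = 11 + 4·11 = 55; e = 61 − 55 = 6
x=15: ŷ = 11 + 4·15 = 71; e = 73 − 71 = 2
x=17: ŷ = 11 + 4·17 = 79; e = 74 − 79 = -5
Largest |e| is 6 at x = 11, residual 6.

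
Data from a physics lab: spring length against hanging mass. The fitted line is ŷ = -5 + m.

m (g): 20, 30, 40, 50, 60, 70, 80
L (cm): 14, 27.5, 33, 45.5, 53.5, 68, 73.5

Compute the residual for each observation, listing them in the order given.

m=20: ŷ = -5 + 20 = 15; e = 14 − 15 = -1
m=30: ŷ = -5 + 30 = 25; e = 27.5 − 25 = 2.5
m=40: ŷ = -5 + 40 = 35; e = 33 − 35 = -2
m=50: ŷ = -5 + 50 = 45; e = 45.5 − 45 = 0.5
m=60: ŷ = -5 + 60 = 55; e = 53.5 − 55 = -1.5
m=70: ŷ = -5 + 70 = 65; e = 68 − 65 = 3
m=80: ŷ = -5 + 80 = 75; e = 73.5 − 75 = -1.5

-1, 2.5, -2, 0.5, -1.5, 3, -1.5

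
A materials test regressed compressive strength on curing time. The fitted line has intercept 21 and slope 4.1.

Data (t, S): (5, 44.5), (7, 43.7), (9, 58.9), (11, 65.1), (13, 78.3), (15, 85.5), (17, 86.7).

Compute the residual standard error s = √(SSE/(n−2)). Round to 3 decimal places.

s = 4.195

t=5: Ŝ = 21 + 4.1·5 = 41.5; r = 44.5 − 41.5 = 3
t=7: Ŝ = 21 + 4.1·7 = 49.7; r = 43.7 − 49.7 = -6
t=9: Ŝ = 21 + 4.1·9 = 57.9; r = 58.9 − 57.9 = 1
t=11: Ŝ = 21 + 4.1·11 = 66.1; r = 65.1 − 66.1 = -1
t=13: Ŝ = 21 + 4.1·13 = 74.3; r = 78.3 − 74.3 = 4
t=15: Ŝ = 21 + 4.1·15 = 82.5; r = 85.5 − 82.5 = 3
t=17: Ŝ = 21 + 4.1·17 = 90.7; r = 86.7 − 90.7 = -4
SSE = 9 + 36 + 1 + 1 + 16 + 9 + 16 = 88
s = √(88/5) = √17.6 ≈ 4.195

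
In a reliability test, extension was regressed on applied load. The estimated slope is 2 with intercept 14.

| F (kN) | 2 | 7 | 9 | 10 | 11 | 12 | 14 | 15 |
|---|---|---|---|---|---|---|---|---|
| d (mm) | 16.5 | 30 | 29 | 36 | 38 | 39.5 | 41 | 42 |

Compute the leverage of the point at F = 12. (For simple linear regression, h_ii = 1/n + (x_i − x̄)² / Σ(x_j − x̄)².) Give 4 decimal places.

h = 0.1583

F̄ = (2 + 7 + 9 + 10 + 11 + 12 + 14 + 15)/8 = 10
Σ(F − F̄)² = 64 + 9 + 1 + 0 + 1 + 4 + 16 + 25 = 120
h = 1/8 + (2)²/120 = 0.125 + 0.0333333 = 0.1583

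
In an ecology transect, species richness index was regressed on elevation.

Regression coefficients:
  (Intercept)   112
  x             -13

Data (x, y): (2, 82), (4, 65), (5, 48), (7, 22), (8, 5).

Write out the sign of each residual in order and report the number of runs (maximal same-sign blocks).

3 runs

x=2: ŷ = 112 − 13·2 = 86; r = 82 − 86 = -4
x=4: ŷ = 112 − 13·4 = 60; r = 65 − 60 = 5
x=5: ŷ = 112 − 13·5 = 47; r = 48 − 47 = 1
x=7: ŷ = 112 − 13·7 = 21; r = 22 − 21 = 1
x=8: ŷ = 112 − 13·8 = 8; r = 5 − 8 = -3
Signs: − + + + −
Runs: −×1, +×3, −×1 → 3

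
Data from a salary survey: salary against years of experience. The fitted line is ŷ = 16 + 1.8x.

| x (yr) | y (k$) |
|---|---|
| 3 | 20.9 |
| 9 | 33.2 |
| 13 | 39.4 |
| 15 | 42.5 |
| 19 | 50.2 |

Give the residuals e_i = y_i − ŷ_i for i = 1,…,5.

-0.5, 1, 0, -0.5, 0

x=3: ŷ = 16 + 1.8·3 = 21.4; e = 20.9 − 21.4 = -0.5
x=9: ŷ = 16 + 1.8·9 = 32.2; e = 33.2 − 32.2 = 1
x=13: ŷ = 16 + 1.8·13 = 39.4; e = 39.4 − 39.4 = 0
x=15: ŷ = 16 + 1.8·15 = 43; e = 42.5 − 43 = -0.5
x=19: ŷ = 16 + 1.8·19 = 50.2; e = 50.2 − 50.2 = 0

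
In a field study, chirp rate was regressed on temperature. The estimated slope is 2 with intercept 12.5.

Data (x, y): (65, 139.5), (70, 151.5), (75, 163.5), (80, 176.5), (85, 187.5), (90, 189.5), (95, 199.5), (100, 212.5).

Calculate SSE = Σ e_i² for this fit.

SSE = 70

x=65: ŷ = 12.5 + 2·65 = 142.5; e = 139.5 − 142.5 = -3
x=70: ŷ = 12.5 + 2·70 = 152.5; e = 151.5 − 152.5 = -1
x=75: ŷ = 12.5 + 2·75 = 162.5; e = 163.5 − 162.5 = 1
x=80: ŷ = 12.5 + 2·80 = 172.5; e = 176.5 − 172.5 = 4
x=85: ŷ = 12.5 + 2·85 = 182.5; e = 187.5 − 182.5 = 5
x=90: ŷ = 12.5 + 2·90 = 192.5; e = 189.5 − 192.5 = -3
x=95: ŷ = 12.5 + 2·95 = 202.5; e = 199.5 − 202.5 = -3
x=100: ŷ = 12.5 + 2·100 = 212.5; e = 212.5 − 212.5 = 0
SSE = 9 + 1 + 1 + 16 + 25 + 9 + 9 + 0 = 70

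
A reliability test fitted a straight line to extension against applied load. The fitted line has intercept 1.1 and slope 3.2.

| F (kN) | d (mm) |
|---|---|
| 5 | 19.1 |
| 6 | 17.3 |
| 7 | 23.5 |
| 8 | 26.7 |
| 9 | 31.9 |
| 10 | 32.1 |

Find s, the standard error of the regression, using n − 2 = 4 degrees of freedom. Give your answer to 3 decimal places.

F=5: ŷ = 1.1 + 3.2·5 = 17.1; e = 19.1 − 17.1 = 2
F=6: ŷ = 1.1 + 3.2·6 = 20.3; e = 17.3 − 20.3 = -3
F=7: ŷ = 1.1 + 3.2·7 = 23.5; e = 23.5 − 23.5 = 0
F=8: ŷ = 1.1 + 3.2·8 = 26.7; e = 26.7 − 26.7 = 0
F=9: ŷ = 1.1 + 3.2·9 = 29.9; e = 31.9 − 29.9 = 2
F=10: ŷ = 1.1 + 3.2·10 = 33.1; e = 32.1 − 33.1 = -1
SSE = 4 + 9 + 0 + 0 + 4 + 1 = 18
s = √(18/4) = √4.5 ≈ 2.121

s = 2.121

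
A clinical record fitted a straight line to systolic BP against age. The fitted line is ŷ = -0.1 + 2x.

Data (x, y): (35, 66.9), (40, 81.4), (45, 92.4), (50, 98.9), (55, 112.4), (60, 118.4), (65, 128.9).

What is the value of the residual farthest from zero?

x=35: ŷ = -0.1 + 2·35 = 69.9; r = 66.9 − 69.9 = -3
x=40: ŷ = -0.1 + 2·40 = 79.9; r = 81.4 − 79.9 = 1.5
x=45: ŷ = -0.1 + 2·45 = 89.9; r = 92.4 − 89.9 = 2.5
x=50: ŷ = -0.1 + 2·50 = 99.9; r = 98.9 − 99.9 = -1
x=55: ŷ = -0.1 + 2·55 = 109.9; r = 112.4 − 109.9 = 2.5
x=60: ŷ = -0.1 + 2·60 = 119.9; r = 118.4 − 119.9 = -1.5
x=65: ŷ = -0.1 + 2·65 = 129.9; r = 128.9 − 129.9 = -1
Largest |r| is 3 at x = 35, residual -3.

r = -3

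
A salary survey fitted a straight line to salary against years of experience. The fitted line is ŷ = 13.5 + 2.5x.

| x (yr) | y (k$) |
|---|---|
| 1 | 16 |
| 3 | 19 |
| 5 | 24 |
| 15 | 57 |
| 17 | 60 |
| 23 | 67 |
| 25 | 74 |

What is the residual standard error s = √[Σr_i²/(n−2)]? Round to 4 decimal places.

s = 4.0000

x=1: ŷ = 13.5 + 2.5·1 = 16; r = 16 − 16 = 0
x=3: ŷ = 13.5 + 2.5·3 = 21; r = 19 − 21 = -2
x=5: ŷ = 13.5 + 2.5·5 = 26; r = 24 − 26 = -2
x=15: ŷ = 13.5 + 2.5·15 = 51; r = 57 − 51 = 6
x=17: ŷ = 13.5 + 2.5·17 = 56; r = 60 − 56 = 4
x=23: ŷ = 13.5 + 2.5·23 = 71; r = 67 − 71 = -4
x=25: ŷ = 13.5 + 2.5·25 = 76; r = 74 − 76 = -2
SSE = 0 + 4 + 4 + 36 + 16 + 16 + 4 = 80
s = √(80/5) = √16 ≈ 4.0000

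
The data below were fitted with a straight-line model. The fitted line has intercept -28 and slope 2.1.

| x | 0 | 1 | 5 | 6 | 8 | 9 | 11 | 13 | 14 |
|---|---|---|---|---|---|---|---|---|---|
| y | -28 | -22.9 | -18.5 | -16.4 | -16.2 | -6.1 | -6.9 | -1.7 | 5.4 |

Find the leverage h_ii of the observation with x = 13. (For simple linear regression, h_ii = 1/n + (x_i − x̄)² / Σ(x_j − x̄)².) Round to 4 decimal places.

x̄ = (0 + 1 + 5 + 6 + 8 + 9 + 11 + 13 + 14)/9 = 7.44444
Σ(x − x̄)² = 55.4198 + 41.5309 + 5.97531 + 2.08642 + 0.308642 + 2.41975 + 12.642 + 30.8642 + 42.9753 = 194.222
h = 1/9 + (5.55556)²/194.222 = 0.111111 + 0.158912 = 0.2700

h = 0.2700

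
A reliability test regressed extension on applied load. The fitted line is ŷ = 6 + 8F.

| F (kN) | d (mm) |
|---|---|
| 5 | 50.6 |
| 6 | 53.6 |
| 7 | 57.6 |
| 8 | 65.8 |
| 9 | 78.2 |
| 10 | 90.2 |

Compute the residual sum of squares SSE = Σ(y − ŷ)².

SSE = 76

F=5: ŷ = 6 + 8·5 = 46; r = 50.6 − 46 = 4.6
F=6: ŷ = 6 + 8·6 = 54; r = 53.6 − 54 = -0.4
F=7: ŷ = 6 + 8·7 = 62; r = 57.6 − 62 = -4.4
F=8: ŷ = 6 + 8·8 = 70; r = 65.8 − 70 = -4.2
F=9: ŷ = 6 + 8·9 = 78; r = 78.2 − 78 = 0.2
F=10: ŷ = 6 + 8·10 = 86; r = 90.2 − 86 = 4.2
SSE = 21.16 + 0.16 + 19.36 + 17.64 + 0.04 + 17.64 = 76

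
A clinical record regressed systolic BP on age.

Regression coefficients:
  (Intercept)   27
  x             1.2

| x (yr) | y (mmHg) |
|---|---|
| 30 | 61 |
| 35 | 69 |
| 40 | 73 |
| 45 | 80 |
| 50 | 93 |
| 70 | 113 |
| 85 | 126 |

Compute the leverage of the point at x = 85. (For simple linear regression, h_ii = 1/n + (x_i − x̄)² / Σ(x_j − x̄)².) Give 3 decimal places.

x̄ = (30 + 35 + 40 + 45 + 50 + 70 + 85)/7 = 50.7143
Σ(x − x̄)² = 429.082 + 246.939 + 114.796 + 32.6531 + 0.510204 + 371.939 + 1175.51 = 2371.43
h = 1/7 + (34.2857)²/2371.43 = 0.142857 + 0.495697 = 0.639

h = 0.639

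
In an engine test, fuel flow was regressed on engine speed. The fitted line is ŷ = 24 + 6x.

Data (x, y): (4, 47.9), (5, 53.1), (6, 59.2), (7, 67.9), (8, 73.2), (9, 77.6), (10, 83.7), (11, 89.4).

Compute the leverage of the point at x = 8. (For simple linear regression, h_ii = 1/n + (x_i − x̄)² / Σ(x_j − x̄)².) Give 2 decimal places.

x̄ = (4 + 5 + 6 + 7 + 8 + 9 + 10 + 11)/8 = 7.5
Σ(x − x̄)² = 12.25 + 6.25 + 2.25 + 0.25 + 0.25 + 2.25 + 6.25 + 12.25 = 42
h = 1/8 + (0.5)²/42 = 0.125 + 0.00595238 = 0.13

h = 0.13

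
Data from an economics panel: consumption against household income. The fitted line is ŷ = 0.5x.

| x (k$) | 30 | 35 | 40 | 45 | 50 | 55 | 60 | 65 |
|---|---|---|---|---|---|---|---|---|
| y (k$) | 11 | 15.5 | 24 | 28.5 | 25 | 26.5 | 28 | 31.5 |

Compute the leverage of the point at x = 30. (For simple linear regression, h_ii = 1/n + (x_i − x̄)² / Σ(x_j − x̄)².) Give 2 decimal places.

h = 0.42

x̄ = (30 + 35 + 40 + 45 + 50 + 55 + 60 + 65)/8 = 47.5
Σ(x − x̄)² = 306.25 + 156.25 + 56.25 + 6.25 + 6.25 + 56.25 + 156.25 + 306.25 = 1050
h = 1/8 + (-17.5)²/1050 = 0.125 + 0.291667 = 0.42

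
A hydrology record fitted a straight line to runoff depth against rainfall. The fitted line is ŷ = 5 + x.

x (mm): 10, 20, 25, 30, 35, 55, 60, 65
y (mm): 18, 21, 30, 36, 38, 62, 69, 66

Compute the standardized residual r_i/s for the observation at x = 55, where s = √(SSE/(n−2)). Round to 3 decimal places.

x=10: ŷ = 5 + 10 = 15; r = 18 − 15 = 3
x=20: ŷ = 5 + 20 = 25; r = 21 − 25 = -4
x=25: ŷ = 5 + 25 = 30; r = 30 − 30 = 0
x=30: ŷ = 5 + 30 = 35; r = 36 − 35 = 1
x=35: ŷ = 5 + 35 = 40; r = 38 − 40 = -2
x=55: ŷ = 5 + 55 = 60; r = 62 − 60 = 2
x=60: ŷ = 5 + 60 = 65; r = 69 − 65 = 4
x=65: ŷ = 5 + 65 = 70; r = 66 − 70 = -4
SSE = 9 + 16 + 0 + 1 + 4 + 4 + 16 + 16 = 66
s = √(66/6) = 3.31662
r/s = 2 / 3.31662 = 0.603

0.603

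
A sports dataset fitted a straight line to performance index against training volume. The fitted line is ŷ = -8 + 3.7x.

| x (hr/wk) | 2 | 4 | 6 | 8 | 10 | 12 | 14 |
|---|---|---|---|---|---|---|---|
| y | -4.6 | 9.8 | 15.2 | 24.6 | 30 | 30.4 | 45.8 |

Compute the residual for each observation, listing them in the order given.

x=2: ŷ = -8 + 3.7·2 = -0.6; r = -4.6 − (-0.6) = -4
x=4: ŷ = -8 + 3.7·4 = 6.8; r = 9.8 − 6.8 = 3
x=6: ŷ = -8 + 3.7·6 = 14.2; r = 15.2 − 14.2 = 1
x=8: ŷ = -8 + 3.7·8 = 21.6; r = 24.6 − 21.6 = 3
x=10: ŷ = -8 + 3.7·10 = 29; r = 30 − 29 = 1
x=12: ŷ = -8 + 3.7·12 = 36.4; r = 30.4 − 36.4 = -6
x=14: ŷ = -8 + 3.7·14 = 43.8; r = 45.8 − 43.8 = 2

-4, 3, 1, 3, 1, -6, 2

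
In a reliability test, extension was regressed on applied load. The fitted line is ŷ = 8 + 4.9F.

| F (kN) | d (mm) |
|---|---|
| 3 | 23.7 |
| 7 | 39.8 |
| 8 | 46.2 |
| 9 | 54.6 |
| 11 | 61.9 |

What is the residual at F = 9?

r = 2.5

ŷ = 8 + 4.9·9 = 52.1
r = 54.6 − 52.1 = 2.5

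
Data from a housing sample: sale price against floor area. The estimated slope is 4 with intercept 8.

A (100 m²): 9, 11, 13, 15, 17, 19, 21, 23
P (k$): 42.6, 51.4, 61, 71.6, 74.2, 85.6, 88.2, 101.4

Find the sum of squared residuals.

SSE = 38.48

A=9: ŷ = 8 + 4·9 = 44; r = 42.6 − 44 = -1.4
A=11: ŷ = 8 + 4·11 = 52; r = 51.4 − 52 = -0.6
A=13: ŷ = 8 + 4·13 = 60; r = 61 − 60 = 1
A=15: ŷ = 8 + 4·15 = 68; r = 71.6 − 68 = 3.6
A=17: ŷ = 8 + 4·17 = 76; r = 74.2 − 76 = -1.8
A=19: ŷ = 8 + 4·19 = 84; r = 85.6 − 84 = 1.6
A=21: ŷ = 8 + 4·21 = 92; r = 88.2 − 92 = -3.8
A=23: ŷ = 8 + 4·23 = 100; r = 101.4 − 100 = 1.4
SSE = 1.96 + 0.36 + 1 + 12.96 + 3.24 + 2.56 + 14.44 + 1.96 = 38.48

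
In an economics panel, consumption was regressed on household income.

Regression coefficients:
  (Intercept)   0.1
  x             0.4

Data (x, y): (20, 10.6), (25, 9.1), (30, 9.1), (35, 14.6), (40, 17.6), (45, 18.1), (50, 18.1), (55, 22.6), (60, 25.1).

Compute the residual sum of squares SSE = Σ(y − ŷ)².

SSE = 24

x=20: ŷ = 0.1 + 0.4·20 = 8.1; e = 10.6 − 8.1 = 2.5
x=25: ŷ = 0.1 + 0.4·25 = 10.1; e = 9.1 − 10.1 = -1
x=30: ŷ = 0.1 + 0.4·30 = 12.1; e = 9.1 − 12.1 = -3
x=35: ŷ = 0.1 + 0.4·35 = 14.1; e = 14.6 − 14.1 = 0.5
x=40: ŷ = 0.1 + 0.4·40 = 16.1; e = 17.6 − 16.1 = 1.5
x=45: ŷ = 0.1 + 0.4·45 = 18.1; e = 18.1 − 18.1 = 0
x=50: ŷ = 0.1 + 0.4·50 = 20.1; e = 18.1 − 20.1 = -2
x=55: ŷ = 0.1 + 0.4·55 = 22.1; e = 22.6 − 22.1 = 0.5
x=60: ŷ = 0.1 + 0.4·60 = 24.1; e = 25.1 − 24.1 = 1
SSE = 6.25 + 1 + 9 + 0.25 + 2.25 + 0 + 4 + 0.25 + 1 = 24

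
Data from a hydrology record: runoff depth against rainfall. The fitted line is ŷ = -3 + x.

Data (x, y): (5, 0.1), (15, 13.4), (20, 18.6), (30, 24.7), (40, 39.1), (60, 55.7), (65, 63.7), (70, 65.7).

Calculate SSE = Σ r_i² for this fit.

SSE = 24.1

x=5: ŷ = -3 + 5 = 2; r = 0.1 − 2 = -1.9
x=15: ŷ = -3 + 15 = 12; r = 13.4 − 12 = 1.4
x=20: ŷ = -3 + 20 = 17; r = 18.6 − 17 = 1.6
x=30: ŷ = -3 + 30 = 27; r = 24.7 − 27 = -2.3
x=40: ŷ = -3 + 40 = 37; r = 39.1 − 37 = 2.1
x=60: ŷ = -3 + 60 = 57; r = 55.7 − 57 = -1.3
x=65: ŷ = -3 + 65 = 62; r = 63.7 − 62 = 1.7
x=70: ŷ = -3 + 70 = 67; r = 65.7 − 67 = -1.3
SSE = 3.61 + 1.96 + 2.56 + 5.29 + 4.41 + 1.69 + 2.89 + 1.69 = 24.1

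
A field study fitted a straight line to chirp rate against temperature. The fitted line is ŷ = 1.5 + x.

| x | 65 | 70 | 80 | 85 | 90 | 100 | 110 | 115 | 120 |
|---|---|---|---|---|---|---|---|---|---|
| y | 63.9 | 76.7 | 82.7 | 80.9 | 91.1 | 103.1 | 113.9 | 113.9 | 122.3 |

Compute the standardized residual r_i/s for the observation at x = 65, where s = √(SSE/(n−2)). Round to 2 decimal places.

x=65: ŷ = 1.5 + 65 = 66.5; r = 63.9 − 66.5 = -2.6
x=70: ŷ = 1.5 + 70 = 71.5; r = 76.7 − 71.5 = 5.2
x=80: ŷ = 1.5 + 80 = 81.5; r = 82.7 − 81.5 = 1.2
x=85: ŷ = 1.5 + 85 = 86.5; r = 80.9 − 86.5 = -5.6
x=90: ŷ = 1.5 + 90 = 91.5; r = 91.1 − 91.5 = -0.4
x=100: ŷ = 1.5 + 100 = 101.5; r = 103.1 − 101.5 = 1.6
x=110: ŷ = 1.5 + 110 = 111.5; r = 113.9 − 111.5 = 2.4
x=115: ŷ = 1.5 + 115 = 116.5; r = 113.9 − 116.5 = -2.6
x=120: ŷ = 1.5 + 120 = 121.5; r = 122.3 − 121.5 = 0.8
SSE = 6.76 + 27.04 + 1.44 + 31.36 + 0.16 + 2.56 + 5.76 + 6.76 + 0.64 = 82.48
s = √(82.48/7) = 3.43262
r/s = -2.6 / 3.43262 = -0.76

-0.76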